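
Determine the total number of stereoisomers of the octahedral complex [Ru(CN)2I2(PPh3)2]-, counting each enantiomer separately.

6

An octahedron has six vertices in three trans pairs; every non-trans pair is cis.
Systematic placement gives 5 geometric isomers: CN trans, I trans, PPh3 trans; CN trans, I cis, PPh3 cis; CN cis, I cis, PPh3 trans; CN cis, I cis, PPh3 cis (chiral); CN cis, I trans, PPh3 cis.
One of these lacks any improper symmetry element and so occurs as an enantiomeric pair, giving 5 + 1 = 6 stereoisomers in total.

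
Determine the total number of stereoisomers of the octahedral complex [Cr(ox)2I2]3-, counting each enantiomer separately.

3

An octahedron has six vertices in three trans pairs; every non-trans pair is cis.
Each ox is bidentate and must span two cis positions.
There are 2 geometric isomers: I trans; I cis (chiral).
One of these lacks any improper symmetry element and so occurs as an enantiomeric pair, giving 2 + 1 = 3 stereoisomers in total.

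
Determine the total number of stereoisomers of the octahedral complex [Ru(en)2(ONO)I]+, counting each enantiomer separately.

An octahedron has six vertices in three trans pairs; every non-trans pair is cis.
Each en is bidentate and must span two cis positions.
Working through the distinct placements yields 2 geometric isomers: ONO and I mutually trans; ONO and I mutually cis (chiral).
One of these lacks any improper symmetry element and so occurs as an enantiomeric pair, giving 2 + 1 = 3 stereoisomers in total.

3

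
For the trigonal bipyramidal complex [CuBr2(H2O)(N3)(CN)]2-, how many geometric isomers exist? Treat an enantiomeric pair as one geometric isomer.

In a trigonal bipyramid the two axial positions differ from the three equatorial ones.
Exhaustive case analysis gives 7 geometric isomers.

7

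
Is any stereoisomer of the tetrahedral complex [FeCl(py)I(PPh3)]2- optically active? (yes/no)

yes

Only one geometric arrangement is possible; it has no improper symmetry element, so it exists as a pair of enantiomers (2 stereoisomers).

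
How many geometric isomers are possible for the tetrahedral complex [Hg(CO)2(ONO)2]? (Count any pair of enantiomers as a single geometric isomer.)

Only one geometric arrangement is possible.

1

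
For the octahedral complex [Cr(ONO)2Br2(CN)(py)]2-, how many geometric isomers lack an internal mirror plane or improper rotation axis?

There are 6 geometric isomers: ONO cis, Br trans; ONO trans, Br trans; ONO cis, Br cis (3 arrangements, 2 chiral); ONO trans, Br cis.
Of these, 2 lack any improper symmetry element and so occur as enantiomeric pairs, giving 6 + 2 = 8 stereoisomers in total.

2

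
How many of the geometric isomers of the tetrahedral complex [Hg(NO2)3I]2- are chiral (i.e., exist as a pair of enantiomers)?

In a tetrahedral complex all four positions are equivalent and every pair of ligands is adjacent — there is no cis/trans distinction.
Only one geometric arrangement is possible.

0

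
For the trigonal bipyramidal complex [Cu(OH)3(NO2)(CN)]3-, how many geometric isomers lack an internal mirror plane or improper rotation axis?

0

In a trigonal bipyramid the two axial positions differ from the three equatorial ones.
The distinct arrangements are (4 in all): NO2 axial, CN axial; NO2 equatorial, CN axial; NO2 axial, CN equatorial; NO2 equatorial, CN equatorial.
Each arrangement has an internal mirror plane or centre of symmetry, so none is chiral.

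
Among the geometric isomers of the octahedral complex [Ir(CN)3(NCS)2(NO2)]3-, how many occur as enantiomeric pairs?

0

An octahedron has six vertices in three trans pairs; every non-trans pair is cis.
Working through the distinct placements yields 3 geometric isomers: CN mer, NCS cis; CN mer, NCS trans; CN fac, NCS cis.
Each arrangement has an internal mirror plane or centre of symmetry, so none is chiral.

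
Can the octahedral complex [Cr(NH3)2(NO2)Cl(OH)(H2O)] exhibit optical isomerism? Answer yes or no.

The six octahedral sites form three mutually perpendicular trans pairs.
Systematic enumeration (placing each ligand type in turn and discarding arrangements equivalent by rotation or reflection) gives 9 geometric isomers.
Of these, 6 lack any improper symmetry element and so occur as enantiomeric pairs, giving 9 + 6 = 15 stereoisomers in total.

yes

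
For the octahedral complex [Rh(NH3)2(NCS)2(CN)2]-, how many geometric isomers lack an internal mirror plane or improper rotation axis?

In an octahedral complex each vertex has one trans partner and four cis neighbours.
Systematic placement gives 5 geometric isomers: NH3 trans, NCS trans, CN trans; NH3 cis, NCS cis, CN trans; NH3 trans, NCS cis, CN cis; NH3 cis, NCS cis, CN cis (chiral); NH3 cis, NCS trans, CN cis.
One of these lacks any improper symmetry element and so occurs as an enantiomeric pair, giving 5 + 1 = 6 stereoisomers in total.

1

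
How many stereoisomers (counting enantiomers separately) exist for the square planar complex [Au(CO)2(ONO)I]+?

A square has two trans pairs of vertices; adjacent vertices are cis.
There are 2 geometric isomers: CO cis; CO trans.
Each arrangement has an internal mirror plane or centre of symmetry, so none is chiral.

2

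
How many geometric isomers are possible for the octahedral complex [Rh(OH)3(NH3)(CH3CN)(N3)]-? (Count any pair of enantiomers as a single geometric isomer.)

4

An octahedron has six vertices in three trans pairs; every non-trans pair is cis.
Working through the distinct placements yields 4 geometric isomers: OH mer (3 arrangements); OH fac (chiral).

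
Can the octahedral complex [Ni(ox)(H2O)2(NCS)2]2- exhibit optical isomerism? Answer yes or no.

yes

In an octahedral complex each vertex has one trans partner and four cis neighbours.
Each ox is bidentate and must span two cis positions.
Working through the distinct placements yields 3 geometric isomers: H2O trans, NCS cis; H2O cis, NCS cis (chiral); H2O cis, NCS trans.
One of these lacks any improper symmetry element and so occurs as an enantiomeric pair, giving 3 + 1 = 4 stereoisomers in total.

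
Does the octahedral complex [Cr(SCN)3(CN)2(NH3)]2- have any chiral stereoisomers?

In an octahedral complex each vertex has one trans partner and four cis neighbours.
The distinct arrangements are (3 in all): SCN mer, CN trans; SCN mer, CN cis; SCN fac, CN cis.
Each arrangement has an internal mirror plane or centre of symmetry, so none is chiral.

no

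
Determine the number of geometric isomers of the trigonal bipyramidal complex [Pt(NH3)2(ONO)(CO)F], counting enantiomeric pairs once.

7

In a trigonal bipyramid the two axial positions differ from the three equatorial ones.
Systematic enumeration (placing each ligand type in turn and discarding arrangements equivalent by rotation or reflection) gives 7 geometric isomers.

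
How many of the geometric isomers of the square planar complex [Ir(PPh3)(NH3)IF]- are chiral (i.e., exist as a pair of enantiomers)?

A square has two trans pairs of vertices; adjacent vertices are cis.
Working through the distinct placements yields 3 geometric isomers: (F/NH3 trans, I/PPh3 trans); (F/PPh3 trans, I/NH3 trans); (F/I trans, NH3/PPh3 trans).
Each arrangement has an internal mirror plane or centre of symmetry, so none is chiral.

0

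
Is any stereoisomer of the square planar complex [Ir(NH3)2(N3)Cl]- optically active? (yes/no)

no

In a square planar complex each vertex has one trans partner and two cis neighbours.
The distinct arrangements are (2 in all): NH3 cis; NH3 trans.
Each arrangement has an internal mirror plane or centre of symmetry, so none is chiral.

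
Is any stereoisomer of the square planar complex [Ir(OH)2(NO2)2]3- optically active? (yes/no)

A square has two trans pairs of vertices; adjacent vertices are cis.
Working through the distinct placements yields 2 geometric isomers: OH cis; OH trans.
Each arrangement has an internal mirror plane or centre of symmetry, so none is chiral.

no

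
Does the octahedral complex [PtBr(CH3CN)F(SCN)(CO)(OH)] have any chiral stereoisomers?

yes

Systematic enumeration (placing each ligand type in turn and discarding arrangements equivalent by rotation or reflection) gives 15 geometric isomers.
Of these, 15 lack any improper symmetry element and so occur as enantiomeric pairs, giving 15 + 15 = 30 stereoisomers in total.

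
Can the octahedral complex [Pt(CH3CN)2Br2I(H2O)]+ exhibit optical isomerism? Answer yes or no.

The six octahedral sites form three mutually perpendicular trans pairs.
There are 6 geometric isomers: CH3CN trans, Br trans; CH3CN cis, Br trans; CH3CN cis, Br cis (3 arrangements, 2 chiral); CH3CN trans, Br cis.
Of these, 2 lack any improper symmetry element and so occur as enantiomeric pairs, giving 6 + 2 = 8 stereoisomers in total.

yes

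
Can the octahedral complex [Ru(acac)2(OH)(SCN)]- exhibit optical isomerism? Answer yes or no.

yes

The six octahedral sites form three mutually perpendicular trans pairs.
Each acac is bidentate and must span two cis positions.
The distinct arrangements are (2 in all): OH and SCN mutually trans; OH and SCN mutually cis (chiral).
One of these lacks any improper symmetry element and so occurs as an enantiomeric pair, giving 2 + 1 = 3 stereoisomers in total.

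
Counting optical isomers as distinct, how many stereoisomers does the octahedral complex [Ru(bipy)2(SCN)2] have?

3

In an octahedral complex each vertex has one trans partner and four cis neighbours.
Each bipy is bidentate and must span two cis positions.
The distinct arrangements are (2 in all): SCN trans; SCN cis (chiral).
One of these lacks any improper symmetry element and so occurs as an enantiomeric pair, giving 2 + 1 = 3 stereoisomers in total.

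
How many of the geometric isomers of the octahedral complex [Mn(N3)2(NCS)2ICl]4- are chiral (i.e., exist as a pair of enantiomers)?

2

There are 6 geometric isomers: N3 trans, NCS trans; N3 cis, NCS cis (3 arrangements, 2 chiral); N3 cis, NCS trans; N3 trans, NCS cis.
Of these, 2 lack any improper symmetry element and so occur as enantiomeric pairs, giving 6 + 2 = 8 stereoisomers in total.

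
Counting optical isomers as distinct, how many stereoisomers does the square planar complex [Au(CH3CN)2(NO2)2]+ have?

A square has two trans pairs of vertices; adjacent vertices are cis.
The distinct arrangements are (2 in all): CH3CN cis; CH3CN trans.
Each arrangement has an internal mirror plane or centre of symmetry, so none is chiral.

2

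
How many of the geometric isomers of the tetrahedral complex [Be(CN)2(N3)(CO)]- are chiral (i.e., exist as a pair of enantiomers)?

0

In a tetrahedral complex all four positions are equivalent and every pair of ligands is adjacent — there is no cis/trans distinction.
Only one geometric arrangement is possible.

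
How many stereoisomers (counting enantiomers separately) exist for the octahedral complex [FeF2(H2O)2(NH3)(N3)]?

The six octahedral sites form three mutually perpendicular trans pairs.
The distinct arrangements are (6 in all): F trans, H2O trans; F trans, H2O cis; F cis, H2O cis (3 arrangements, 2 chiral); F cis, H2O trans.
Of these, 2 lack any improper symmetry element and so occur as enantiomeric pairs, giving 6 + 2 = 8 stereoisomers in total.

8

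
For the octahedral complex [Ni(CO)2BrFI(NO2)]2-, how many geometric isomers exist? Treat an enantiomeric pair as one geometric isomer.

The six octahedral sites form three mutually perpendicular trans pairs.
Placing the ligands in turn and identifying arrangements related by rotation or reflection leaves 9 distinct geometric isomers.

9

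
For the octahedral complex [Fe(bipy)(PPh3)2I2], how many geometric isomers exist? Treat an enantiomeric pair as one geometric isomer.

In an octahedral complex each vertex has one trans partner and four cis neighbours.
Each bipy is bidentate and must span two cis positions.
The distinct arrangements are (3 in all): PPh3 cis, I trans; PPh3 cis, I cis (chiral); PPh3 trans, I cis.

3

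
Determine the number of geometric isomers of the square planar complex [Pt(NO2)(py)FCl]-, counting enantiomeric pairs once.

In a square planar complex each vertex has one trans partner and two cis neighbours.
Systematic placement gives 3 geometric isomers: (Cl/NO2 trans, F/py trans); (Cl/py trans, F/NO2 trans); (Cl/F trans, NO2/py trans).

3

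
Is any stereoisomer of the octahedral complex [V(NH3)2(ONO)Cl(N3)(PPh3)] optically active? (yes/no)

Systematic enumeration (placing each ligand type in turn and discarding arrangements equivalent by rotation or reflection) gives 9 geometric isomers.
Of these, 6 lack any improper symmetry element and so occur as enantiomeric pairs, giving 9 + 6 = 15 stereoisomers in total.

yes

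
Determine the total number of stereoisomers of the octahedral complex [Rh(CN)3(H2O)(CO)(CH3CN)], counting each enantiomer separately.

Systematic placement gives 4 geometric isomers: CN mer (3 arrangements); CN fac (chiral).
One of these lacks any improper symmetry element and so occurs as an enantiomeric pair, giving 4 + 1 = 5 stereoisomers in total.

5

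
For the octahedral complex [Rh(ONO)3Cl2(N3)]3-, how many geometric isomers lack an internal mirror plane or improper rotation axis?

0

In an octahedral complex each vertex has one trans partner and four cis neighbours.
Working through the distinct placements yields 3 geometric isomers: ONO mer, Cl trans; ONO mer, Cl cis; ONO fac, Cl cis.
Each arrangement has an internal mirror plane or centre of symmetry, so none is chiral.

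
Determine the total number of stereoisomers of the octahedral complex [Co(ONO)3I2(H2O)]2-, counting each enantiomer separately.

Working through the distinct placements yields 3 geometric isomers: ONO mer, I cis; ONO mer, I trans; ONO fac, I cis.
Each arrangement has an internal mirror plane or centre of symmetry, so none is chiral.

3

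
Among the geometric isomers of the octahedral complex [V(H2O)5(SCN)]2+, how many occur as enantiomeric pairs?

0

In an octahedral complex each vertex has one trans partner and four cis neighbours.
Only one geometric arrangement is possible.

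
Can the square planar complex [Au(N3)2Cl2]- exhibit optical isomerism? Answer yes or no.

no

In a square planar complex each vertex has one trans partner and two cis neighbours.
Systematic placement gives 2 geometric isomers: N3 cis; N3 trans.
Each arrangement has an internal mirror plane or centre of symmetry, so none is chiral.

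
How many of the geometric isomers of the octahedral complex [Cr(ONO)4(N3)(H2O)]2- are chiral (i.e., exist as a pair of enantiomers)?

An octahedron has six vertices in three trans pairs; every non-trans pair is cis.
Systematic placement gives 2 geometric isomers: N3 and H2O mutually trans; N3 and H2O mutually cis.
Each arrangement has an internal mirror plane or centre of symmetry, so none is chiral.

0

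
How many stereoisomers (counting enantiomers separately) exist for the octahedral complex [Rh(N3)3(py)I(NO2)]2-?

The six octahedral sites form three mutually perpendicular trans pairs.
There are 4 geometric isomers: N3 mer (3 arrangements); N3 fac (chiral).
One of these lacks any improper symmetry element and so occurs as an enantiomeric pair, giving 4 + 1 = 5 stereoisomers in total.

5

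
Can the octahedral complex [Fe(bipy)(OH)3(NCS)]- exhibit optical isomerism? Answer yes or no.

no

Each bipy is bidentate and must span two cis positions.
Systematic placement gives 2 geometric isomers: OH fac; OH mer.
Each arrangement has an internal mirror plane or centre of symmetry, so none is chiral.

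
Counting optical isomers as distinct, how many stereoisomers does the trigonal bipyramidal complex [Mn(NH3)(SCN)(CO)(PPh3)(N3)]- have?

In a trigonal bipyramid the two axial positions differ from the three equatorial ones.
Systematic enumeration (placing each ligand type in turn and discarding arrangements equivalent by rotation or reflection) gives 10 geometric isomers.
Of these, 10 lack any improper symmetry element and so occur as enantiomeric pairs, giving 10 + 10 = 20 stereoisomers in total.

20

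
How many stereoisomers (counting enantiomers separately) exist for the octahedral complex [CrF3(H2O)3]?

2

Working through the distinct placements yields 2 geometric isomers: F mer; F fac.
Each arrangement has an internal mirror plane or centre of symmetry, so none is chiral.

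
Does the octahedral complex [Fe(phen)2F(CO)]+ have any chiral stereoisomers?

yes

The six octahedral sites form three mutually perpendicular trans pairs.
Each phen is bidentate and must span two cis positions.
The distinct arrangements are (2 in all): F and CO mutually trans; F and CO mutually cis (chiral).
One of these lacks any improper symmetry element and so occurs as an enantiomeric pair, giving 2 + 1 = 3 stereoisomers in total.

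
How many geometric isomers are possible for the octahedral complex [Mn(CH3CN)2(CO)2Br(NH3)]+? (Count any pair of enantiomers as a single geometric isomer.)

6

An octahedron has six vertices in three trans pairs; every non-trans pair is cis.
Working through the distinct placements yields 6 geometric isomers: CH3CN cis, CO cis (3 arrangements, 2 chiral); CH3CN cis, CO trans; CH3CN trans, CO cis; CH3CN trans, CO trans.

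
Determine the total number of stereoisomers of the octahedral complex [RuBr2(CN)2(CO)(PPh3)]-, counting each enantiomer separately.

The six octahedral sites form three mutually perpendicular trans pairs.
Working through the distinct placements yields 6 geometric isomers: Br trans, CN trans; Br trans, CN cis; Br cis, CN cis (3 arrangements, 2 chiral); Br cis, CN trans.
Of these, 2 lack any improper symmetry element and so occur as enantiomeric pairs, giving 6 + 2 = 8 stereoisomers in total.

8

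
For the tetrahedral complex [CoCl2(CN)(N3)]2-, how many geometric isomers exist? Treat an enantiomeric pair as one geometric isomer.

Only one geometric arrangement is possible.

1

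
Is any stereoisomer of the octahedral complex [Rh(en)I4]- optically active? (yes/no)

In an octahedral complex each vertex has one trans partner and four cis neighbours.
Each en is bidentate and must span two cis positions.
Only one geometric arrangement is possible.

no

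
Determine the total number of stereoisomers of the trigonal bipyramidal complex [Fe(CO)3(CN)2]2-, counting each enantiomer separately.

3

There are 3 geometric isomers: CN both axial; CN one axial, one equatorial; CN both equatorial.
Each arrangement has an internal mirror plane or centre of symmetry, so none is chiral.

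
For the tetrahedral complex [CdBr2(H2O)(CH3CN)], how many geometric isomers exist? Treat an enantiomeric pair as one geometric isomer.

Only one geometric arrangement is possible.

1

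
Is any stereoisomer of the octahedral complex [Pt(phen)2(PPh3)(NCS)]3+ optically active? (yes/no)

yes

Each phen is bidentate and must span two cis positions.
The distinct arrangements are (2 in all): PPh3 and NCS mutually trans; PPh3 and NCS mutually cis (chiral).
One of these lacks any improper symmetry element and so occurs as an enantiomeric pair, giving 2 + 1 = 3 stereoisomers in total.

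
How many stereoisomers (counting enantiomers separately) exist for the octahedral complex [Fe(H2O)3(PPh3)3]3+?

2

Systematic placement gives 2 geometric isomers: H2O mer; H2O fac.
Each arrangement has an internal mirror plane or centre of symmetry, so none is chiral.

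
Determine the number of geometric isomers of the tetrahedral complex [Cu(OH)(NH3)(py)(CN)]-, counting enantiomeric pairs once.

In a tetrahedral complex all four positions are equivalent and every pair of ligands is adjacent — there is no cis/trans distinction.
Only one geometric arrangement is possible; it has no improper symmetry element, so it exists as a pair of enantiomers (2 stereoisomers).

1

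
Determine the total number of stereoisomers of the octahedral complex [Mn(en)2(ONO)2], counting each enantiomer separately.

Each en is bidentate and must span two cis positions.
There are 2 geometric isomers: ONO trans; ONO cis (chiral).
One of these lacks any improper symmetry element and so occurs as an enantiomeric pair, giving 2 + 1 = 3 stereoisomers in total.

3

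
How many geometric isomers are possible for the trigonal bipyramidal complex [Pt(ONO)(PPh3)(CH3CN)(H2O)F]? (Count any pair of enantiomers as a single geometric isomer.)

Placing the ligands in turn and identifying arrangements related by rotation or reflection leaves 10 distinct geometric isomers.

10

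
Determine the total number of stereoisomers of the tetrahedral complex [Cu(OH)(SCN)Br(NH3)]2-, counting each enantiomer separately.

2

Only one geometric arrangement is possible; it has no improper symmetry element, so it exists as a pair of enantiomers (2 stereoisomers).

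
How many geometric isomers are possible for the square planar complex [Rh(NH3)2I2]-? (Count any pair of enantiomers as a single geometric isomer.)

There are 2 geometric isomers: NH3 cis; NH3 trans.

2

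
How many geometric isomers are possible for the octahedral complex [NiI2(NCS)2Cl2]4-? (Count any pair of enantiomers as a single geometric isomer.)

An octahedron has six vertices in three trans pairs; every non-trans pair is cis.
There are 5 geometric isomers: I trans, NCS trans, Cl trans; I cis, NCS cis, Cl trans; I cis, NCS trans, Cl cis; I cis, NCS cis, Cl cis (chiral); I trans, NCS cis, Cl cis.

5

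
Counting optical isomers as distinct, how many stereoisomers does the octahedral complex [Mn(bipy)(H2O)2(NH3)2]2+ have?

4

An octahedron has six vertices in three trans pairs; every non-trans pair is cis.
Each bipy is bidentate and must span two cis positions.
There are 3 geometric isomers: H2O trans, NH3 cis; H2O cis, NH3 cis (chiral); H2O cis, NH3 trans.
One of these lacks any improper symmetry element and so occurs as an enantiomeric pair, giving 3 + 1 = 4 stereoisomers in total.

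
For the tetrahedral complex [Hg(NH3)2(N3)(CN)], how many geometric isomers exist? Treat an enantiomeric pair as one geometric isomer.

In a tetrahedral complex all four positions are equivalent and every pair of ligands is adjacent — there is no cis/trans distinction.
Only one geometric arrangement is possible.

1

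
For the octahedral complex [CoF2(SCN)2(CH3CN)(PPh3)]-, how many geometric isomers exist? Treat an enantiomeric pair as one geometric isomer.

An octahedron has six vertices in three trans pairs; every non-trans pair is cis.
Working through the distinct placements yields 6 geometric isomers: F cis, SCN trans; F cis, SCN cis (3 arrangements, 2 chiral); F trans, SCN trans; F trans, SCN cis.

6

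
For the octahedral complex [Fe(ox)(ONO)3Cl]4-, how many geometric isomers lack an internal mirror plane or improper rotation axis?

0

The six octahedral sites form three mutually perpendicular trans pairs.
Each ox is bidentate and must span two cis positions.
There are 2 geometric isomers: ONO fac; ONO mer.
Each arrangement has an internal mirror plane or centre of symmetry, so none is chiral.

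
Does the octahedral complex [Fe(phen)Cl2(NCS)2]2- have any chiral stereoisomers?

The six octahedral sites form three mutually perpendicular trans pairs.
Each phen is bidentate and must span two cis positions.
There are 3 geometric isomers: Cl trans, NCS cis; Cl cis, NCS cis (chiral); Cl cis, NCS trans.
One of these lacks any improper symmetry element and so occurs as an enantiomeric pair, giving 3 + 1 = 4 stereoisomers in total.

yes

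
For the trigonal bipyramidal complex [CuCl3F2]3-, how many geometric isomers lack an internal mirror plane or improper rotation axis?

0

Working through the distinct placements yields 3 geometric isomers: F both equatorial; F one axial, one equatorial; F both axial.
Each arrangement has an internal mirror plane or centre of symmetry, so none is chiral.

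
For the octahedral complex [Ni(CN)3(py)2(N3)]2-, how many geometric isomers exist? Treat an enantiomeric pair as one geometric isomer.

Working through the distinct placements yields 3 geometric isomers: CN mer, py trans; CN mer, py cis; CN fac, py cis.

3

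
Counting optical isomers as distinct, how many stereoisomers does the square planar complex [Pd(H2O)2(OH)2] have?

A square has two trans pairs of vertices; adjacent vertices are cis.
Working through the distinct placements yields 2 geometric isomers: H2O cis; H2O trans.
Each arrangement has an internal mirror plane or centre of symmetry, so none is chiral.

2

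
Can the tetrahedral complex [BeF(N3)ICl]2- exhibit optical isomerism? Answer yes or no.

Only one geometric arrangement is possible; it has no improper symmetry element, so it exists as a pair of enantiomers (2 stereoisomers).

yes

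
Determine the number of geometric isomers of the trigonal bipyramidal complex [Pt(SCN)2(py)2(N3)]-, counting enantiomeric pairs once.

5

A trigonal bipyramid has two axial and three equatorial sites, which are chemically inequivalent.
Exhaustive case analysis gives 5 geometric isomers.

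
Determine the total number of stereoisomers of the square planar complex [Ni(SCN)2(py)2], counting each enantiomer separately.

2

A square has two trans pairs of vertices; adjacent vertices are cis.
There are 2 geometric isomers: SCN cis; SCN trans.
Each arrangement has an internal mirror plane or centre of symmetry, so none is chiral.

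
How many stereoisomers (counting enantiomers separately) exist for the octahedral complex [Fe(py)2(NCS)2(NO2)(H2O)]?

8

Working through the distinct placements yields 6 geometric isomers: py trans, NCS cis; py cis, NCS cis (3 arrangements, 2 chiral); py trans, NCS trans; py cis, NCS trans.
Of these, 2 lack any improper symmetry element and so occur as enantiomeric pairs, giving 6 + 2 = 8 stereoisomers in total.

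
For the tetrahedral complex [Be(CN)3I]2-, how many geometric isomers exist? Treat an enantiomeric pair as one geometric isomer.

Only one geometric arrangement is possible.

1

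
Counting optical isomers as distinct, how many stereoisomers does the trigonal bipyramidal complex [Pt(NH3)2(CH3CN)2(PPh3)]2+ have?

Placing the ligands in turn and identifying arrangements related by rotation or reflection leaves 5 distinct geometric isomers.
One of these lacks any improper symmetry element and so occurs as an enantiomeric pair, giving 5 + 1 = 6 stereoisomers in total.

6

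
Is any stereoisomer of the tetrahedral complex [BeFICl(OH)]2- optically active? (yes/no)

Only one geometric arrangement is possible; it has no improper symmetry element, so it exists as a pair of enantiomers (2 stereoisomers).

yes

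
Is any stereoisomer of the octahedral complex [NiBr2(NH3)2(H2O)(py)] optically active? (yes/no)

yes

In an octahedral complex each vertex has one trans partner and four cis neighbours.
Systematic placement gives 6 geometric isomers: Br trans, NH3 cis; Br trans, NH3 trans; Br cis, NH3 cis (3 arrangements, 2 chiral); Br cis, NH3 trans.
Of these, 2 lack any improper symmetry element and so occur as enantiomeric pairs, giving 6 + 2 = 8 stereoisomers in total.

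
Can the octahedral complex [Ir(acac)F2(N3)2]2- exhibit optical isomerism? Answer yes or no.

Each acac is bidentate and must span two cis positions.
Working through the distinct placements yields 3 geometric isomers: F trans, N3 cis; F cis, N3 cis (chiral); F cis, N3 trans.
One of these lacks any improper symmetry element and so occurs as an enantiomeric pair, giving 3 + 1 = 4 stereoisomers in total.

yes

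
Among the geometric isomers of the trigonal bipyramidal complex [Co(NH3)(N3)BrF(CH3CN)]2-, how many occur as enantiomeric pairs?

10

A trigonal bipyramid has two axial and three equatorial sites, which are chemically inequivalent.
Systematic enumeration (placing each ligand type in turn and discarding arrangements equivalent by rotation or reflection) gives 10 geometric isomers.
Of these, 10 lack any improper symmetry element and so occur as enantiomeric pairs, giving 10 + 10 = 20 stereoisomers in total.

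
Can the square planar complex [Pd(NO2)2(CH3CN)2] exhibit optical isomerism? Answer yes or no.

no

A square has two trans pairs of vertices; adjacent vertices are cis.
The distinct arrangements are (2 in all): NO2 cis; NO2 trans.
Each arrangement has an internal mirror plane or centre of symmetry, so none is chiral.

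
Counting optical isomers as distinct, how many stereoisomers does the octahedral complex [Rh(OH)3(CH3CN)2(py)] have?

3

In an octahedral complex each vertex has one trans partner and four cis neighbours.
There are 3 geometric isomers: OH mer, CH3CN trans; OH fac, CH3CN cis; OH mer, CH3CN cis.
Each arrangement has an internal mirror plane or centre of symmetry, so none is chiral.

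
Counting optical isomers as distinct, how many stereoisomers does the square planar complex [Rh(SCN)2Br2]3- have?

2

A square has two trans pairs of vertices; adjacent vertices are cis.
The distinct arrangements are (2 in all): SCN cis; SCN trans.
Each arrangement has an internal mirror plane or centre of symmetry, so none is chiral.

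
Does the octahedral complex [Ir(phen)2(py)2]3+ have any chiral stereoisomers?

Each phen is bidentate and must span two cis positions.
The distinct arrangements are (2 in all): py trans; py cis (chiral).
One of these lacks any improper symmetry element and so occurs as an enantiomeric pair, giving 2 + 1 = 3 stereoisomers in total.

yes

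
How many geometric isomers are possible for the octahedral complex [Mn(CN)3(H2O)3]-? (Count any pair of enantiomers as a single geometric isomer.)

The six octahedral sites form three mutually perpendicular trans pairs.
Working through the distinct placements yields 2 geometric isomers: CN mer; CN fac.

2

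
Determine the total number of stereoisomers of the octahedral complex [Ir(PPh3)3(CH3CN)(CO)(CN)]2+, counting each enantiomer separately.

An octahedron has six vertices in three trans pairs; every non-trans pair is cis.
The distinct arrangements are (4 in all): PPh3 mer (3 arrangements); PPh3 fac (chiral).
One of these lacks any improper symmetry element and so occurs as an enantiomeric pair, giving 4 + 1 = 5 stereoisomers in total.

5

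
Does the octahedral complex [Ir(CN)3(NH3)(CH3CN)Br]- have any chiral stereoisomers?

Working through the distinct placements yields 4 geometric isomers: CN mer (3 arrangements); CN fac (chiral).
One of these lacks any improper symmetry element and so occurs as an enantiomeric pair, giving 4 + 1 = 5 stereoisomers in total.

yes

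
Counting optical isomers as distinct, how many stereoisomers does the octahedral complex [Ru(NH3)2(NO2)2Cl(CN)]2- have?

An octahedron has six vertices in three trans pairs; every non-trans pair is cis.
There are 6 geometric isomers: NH3 trans, NO2 trans; NH3 cis, NO2 cis (3 arrangements, 2 chiral); NH3 cis, NO2 trans; NH3 trans, NO2 cis.
Of these, 2 lack any improper symmetry element and so occur as enantiomeric pairs, giving 6 + 2 = 8 stereoisomers in total.

8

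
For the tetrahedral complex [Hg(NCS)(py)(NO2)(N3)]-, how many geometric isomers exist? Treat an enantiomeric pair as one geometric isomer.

1

In a tetrahedral complex all four positions are equivalent and every pair of ligands is adjacent — there is no cis/trans distinction.
Only one geometric arrangement is possible; it has no improper symmetry element, so it exists as a pair of enantiomers (2 stereoisomers).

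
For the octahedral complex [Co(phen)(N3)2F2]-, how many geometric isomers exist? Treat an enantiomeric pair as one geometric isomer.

Each phen is bidentate and must span two cis positions.
There are 3 geometric isomers: N3 cis, F trans; N3 cis, F cis (chiral); N3 trans, F cis.

3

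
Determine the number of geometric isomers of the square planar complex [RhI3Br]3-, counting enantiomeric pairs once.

1

In a square planar complex each vertex has one trans partner and two cis neighbours.
Only one geometric arrangement is possible.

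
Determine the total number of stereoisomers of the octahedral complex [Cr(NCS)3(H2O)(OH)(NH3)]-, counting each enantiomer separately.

The six octahedral sites form three mutually perpendicular trans pairs.
The distinct arrangements are (4 in all): NCS mer (3 arrangements); NCS fac (chiral).
One of these lacks any improper symmetry element and so occurs as an enantiomeric pair, giving 4 + 1 = 5 stereoisomers in total.

5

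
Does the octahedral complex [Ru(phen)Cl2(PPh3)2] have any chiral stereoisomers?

The six octahedral sites form three mutually perpendicular trans pairs.
Each phen is bidentate and must span two cis positions.
Systematic placement gives 3 geometric isomers: Cl trans, PPh3 cis; Cl cis, PPh3 cis (chiral); Cl cis, PPh3 trans.
One of these lacks any improper symmetry element and so occurs as an enantiomeric pair, giving 3 + 1 = 4 stereoisomers in total.

yes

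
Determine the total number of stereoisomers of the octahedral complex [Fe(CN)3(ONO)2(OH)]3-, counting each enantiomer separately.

An octahedron has six vertices in three trans pairs; every non-trans pair is cis.
Systematic placement gives 3 geometric isomers: CN mer, ONO trans; CN mer, ONO cis; CN fac, ONO cis.
Each arrangement has an internal mirror plane or centre of symmetry, so none is chiral.

3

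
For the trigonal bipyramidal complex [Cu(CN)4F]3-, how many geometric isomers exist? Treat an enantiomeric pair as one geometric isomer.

Systematic placement gives 2 geometric isomers: F equatorial; F axial.

2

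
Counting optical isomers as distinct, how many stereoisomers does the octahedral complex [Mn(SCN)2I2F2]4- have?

An octahedron has six vertices in three trans pairs; every non-trans pair is cis.
There are 5 geometric isomers: SCN trans, I trans, F trans; SCN cis, I cis, F trans; SCN trans, I cis, F cis; SCN cis, I cis, F cis (chiral); SCN cis, I trans, F cis.
One of these lacks any improper symmetry element and so occurs as an enantiomeric pair, giving 5 + 1 = 6 stereoisomers in total.

6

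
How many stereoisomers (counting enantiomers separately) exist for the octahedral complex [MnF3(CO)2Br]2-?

3

An octahedron has six vertices in three trans pairs; every non-trans pair is cis.
The distinct arrangements are (3 in all): F mer, CO cis; F mer, CO trans; F fac, CO cis.
Each arrangement has an internal mirror plane or centre of symmetry, so none is chiral.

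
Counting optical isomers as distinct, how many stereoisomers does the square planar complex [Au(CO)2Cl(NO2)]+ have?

In a square planar complex each vertex has one trans partner and two cis neighbours.
Systematic placement gives 2 geometric isomers: CO cis; CO trans.
Each arrangement has an internal mirror plane or centre of symmetry, so none is chiral.

2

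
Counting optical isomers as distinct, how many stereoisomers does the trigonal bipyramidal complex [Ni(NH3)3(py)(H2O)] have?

A trigonal bipyramid has two axial and three equatorial sites, which are chemically inequivalent.
Working through the distinct placements yields 4 geometric isomers: py equatorial, H2O axial; py axial, H2O axial; py equatorial, H2O equatorial; py axial, H2O equatorial.
Each arrangement has an internal mirror plane or centre of symmetry, so none is chiral.

4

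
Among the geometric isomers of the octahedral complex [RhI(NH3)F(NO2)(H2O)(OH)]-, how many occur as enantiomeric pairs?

15

Exhaustive case analysis gives 15 geometric isomers.
Of these, 15 lack any improper symmetry element and so occur as enantiomeric pairs, giving 15 + 15 = 30 stereoisomers in total.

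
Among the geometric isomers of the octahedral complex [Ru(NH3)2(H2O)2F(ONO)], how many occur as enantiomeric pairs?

An octahedron has six vertices in three trans pairs; every non-trans pair is cis.
Systematic placement gives 6 geometric isomers: NH3 cis, H2O cis (3 arrangements, 2 chiral); NH3 trans, H2O cis; NH3 cis, H2O trans; NH3 trans, H2O trans.
Of these, 2 lack any improper symmetry element and so occur as enantiomeric pairs, giving 6 + 2 = 8 stereoisomers in total.

2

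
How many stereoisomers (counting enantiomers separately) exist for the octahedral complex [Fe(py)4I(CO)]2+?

2

In an octahedral complex each vertex has one trans partner and four cis neighbours.
The distinct arrangements are (2 in all): I and CO mutually trans; I and CO mutually cis.
Each arrangement has an internal mirror plane or centre of symmetry, so none is chiral.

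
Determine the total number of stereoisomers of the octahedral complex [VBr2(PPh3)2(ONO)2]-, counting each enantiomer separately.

6

The six octahedral sites form three mutually perpendicular trans pairs.
There are 5 geometric isomers: Br trans, PPh3 trans, ONO trans; Br trans, PPh3 cis, ONO cis; Br cis, PPh3 trans, ONO cis; Br cis, PPh3 cis, ONO cis (chiral); Br cis, PPh3 cis, ONO trans.
One of these lacks any improper symmetry element and so occurs as an enantiomeric pair, giving 5 + 1 = 6 stereoisomers in total.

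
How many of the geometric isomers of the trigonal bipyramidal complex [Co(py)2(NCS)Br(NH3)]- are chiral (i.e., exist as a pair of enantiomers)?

A trigonal bipyramid has two axial and three equatorial sites, which are chemically inequivalent.
Systematic enumeration (placing each ligand type in turn and discarding arrangements equivalent by rotation or reflection) gives 7 geometric isomers.
Of these, 3 lack any improper symmetry element and so occur as enantiomeric pairs, giving 7 + 3 = 10 stereoisomers in total.

3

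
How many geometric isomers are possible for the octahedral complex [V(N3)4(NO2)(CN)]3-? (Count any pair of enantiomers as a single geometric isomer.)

2

An octahedron has six vertices in three trans pairs; every non-trans pair is cis.
There are 2 geometric isomers: NO2 and CN mutually cis; NO2 and CN mutually trans.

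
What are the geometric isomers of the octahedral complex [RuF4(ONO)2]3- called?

cis and trans

The six octahedral sites form three mutually perpendicular trans pairs.
There are 2 geometric isomers: ONO trans; ONO cis.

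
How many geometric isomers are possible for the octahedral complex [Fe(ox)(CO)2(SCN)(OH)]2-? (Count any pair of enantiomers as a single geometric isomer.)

In an octahedral complex each vertex has one trans partner and four cis neighbours.
Each ox is bidentate and must span two cis positions.
Systematic placement gives 4 geometric isomers: CO trans; CO cis (3 arrangements, 2 chiral).

4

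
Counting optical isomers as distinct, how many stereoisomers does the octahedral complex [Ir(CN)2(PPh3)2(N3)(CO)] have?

8

In an octahedral complex each vertex has one trans partner and four cis neighbours.
There are 6 geometric isomers: CN trans, PPh3 trans; CN trans, PPh3 cis; CN cis, PPh3 trans; CN cis, PPh3 cis (3 arrangements, 2 chiral).
Of these, 2 lack any improper symmetry element and so occur as enantiomeric pairs, giving 6 + 2 = 8 stereoisomers in total.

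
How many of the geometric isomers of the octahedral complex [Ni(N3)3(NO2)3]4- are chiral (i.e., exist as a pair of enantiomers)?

0

Working through the distinct placements yields 2 geometric isomers: N3 mer; N3 fac.
Each arrangement has an internal mirror plane or centre of symmetry, so none is chiral.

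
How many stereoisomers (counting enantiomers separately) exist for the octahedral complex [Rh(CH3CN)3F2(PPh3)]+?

3

An octahedron has six vertices in three trans pairs; every non-trans pair is cis.
Systematic placement gives 3 geometric isomers: CH3CN mer, F cis; CH3CN mer, F trans; CH3CN fac, F cis.
Each arrangement has an internal mirror plane or centre of symmetry, so none is chiral.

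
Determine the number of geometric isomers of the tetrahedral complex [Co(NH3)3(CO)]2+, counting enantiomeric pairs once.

1

Only one geometric arrangement is possible.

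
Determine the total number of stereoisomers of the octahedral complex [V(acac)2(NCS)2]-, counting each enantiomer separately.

An octahedron has six vertices in three trans pairs; every non-trans pair is cis.
Each acac is bidentate and must span two cis positions.
There are 2 geometric isomers: NCS trans; NCS cis (chiral).
One of these lacks any improper symmetry element and so occurs as an enantiomeric pair, giving 2 + 1 = 3 stereoisomers in total.

3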